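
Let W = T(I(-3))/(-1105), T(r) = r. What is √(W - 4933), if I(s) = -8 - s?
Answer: 4*I*√15058277/221 ≈ 70.235*I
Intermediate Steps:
W = 1/221 (W = (-8 - 1*(-3))/(-1105) = (-8 + 3)*(-1/1105) = -5*(-1/1105) = 1/221 ≈ 0.0045249)
√(W - 4933) = √(1/221 - 4933) = √(-1090192/221) = 4*I*√15058277/221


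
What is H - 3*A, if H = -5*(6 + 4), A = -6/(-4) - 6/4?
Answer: -50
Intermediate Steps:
A = 0 (A = -6*(-¼) - 6*¼ = 3/2 - 3/2 = 0)
H = -50 (H = -5*10 = -50)
H - 3*A = -50 - 3*0 = -50 + 0 = -50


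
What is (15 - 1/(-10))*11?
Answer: 1661/10 ≈ 166.10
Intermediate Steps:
(15 - 1/(-10))*11 = (15 - 1*(-⅒))*11 = (15 + ⅒)*11 = (151/10)*11 = 1661/10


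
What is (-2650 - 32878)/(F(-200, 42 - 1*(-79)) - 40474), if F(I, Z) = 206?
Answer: 8882/10067 ≈ 0.88229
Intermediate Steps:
(-2650 - 32878)/(F(-200, 42 - 1*(-79)) - 40474) = (-2650 - 32878)/(206 - 40474) = -35528/(-40268) = -35528*(-1/40268) = 8882/10067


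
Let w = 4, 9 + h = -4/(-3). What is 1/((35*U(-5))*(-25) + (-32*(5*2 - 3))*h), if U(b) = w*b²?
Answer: -3/257348 ≈ -1.1657e-5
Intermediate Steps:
h = -23/3 (h = -9 - 4/(-3) = -9 - 4*(-⅓) = -9 + 4/3 = -23/3 ≈ -7.6667)
U(b) = 4*b²
1/((35*U(-5))*(-25) + (-32*(5*2 - 3))*h) = 1/((35*(4*(-5)²))*(-25) - 32*(5*2 - 3)*(-23/3)) = 1/((35*(4*25))*(-25) - 32*(10 - 3)*(-23/3)) = 1/((35*100)*(-25) - 32*7*(-23/3)) = 1/(3500*(-25) - 224*(-23/3)) = 1/(-87500 + 5152/3) = 1/(-257348/3) = -3/257348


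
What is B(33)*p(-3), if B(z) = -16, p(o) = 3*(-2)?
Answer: 96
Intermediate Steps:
p(o) = -6
B(33)*p(-3) = -16*(-6) = 96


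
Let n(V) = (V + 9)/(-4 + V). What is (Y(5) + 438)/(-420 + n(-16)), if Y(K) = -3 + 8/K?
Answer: -8732/8393 ≈ -1.0404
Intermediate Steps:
n(V) = (9 + V)/(-4 + V)
(Y(5) + 438)/(-420 + n(-16)) = ((-3 + 8/5) + 438)/(-420 + (9 - 16)/(-4 - 16)) = ((-3 + 8*(⅕)) + 438)/(-420 - 7/(-20)) = ((-3 + 8/5) + 438)/(-420 - 1/20*(-7)) = (-7/5 + 438)/(-420 + 7/20) = 2183/(5*(-8393/20)) = (2183/5)*(-20/8393) = -8732/8393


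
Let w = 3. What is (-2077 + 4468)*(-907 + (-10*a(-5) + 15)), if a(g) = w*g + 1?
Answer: -1798032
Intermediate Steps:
a(g) = 1 + 3*g (a(g) = 3*g + 1 = 1 + 3*g)
(-2077 + 4468)*(-907 + (-10*a(-5) + 15)) = (-2077 + 4468)*(-907 + (-10*(1 + 3*(-5)) + 15)) = 2391*(-907 + (-10*(1 - 15) + 15)) = 2391*(-907 + (-10*(-14) + 15)) = 2391*(-907 + (140 + 15)) = 2391*(-907 + 155) = 2391*(-752) = -1798032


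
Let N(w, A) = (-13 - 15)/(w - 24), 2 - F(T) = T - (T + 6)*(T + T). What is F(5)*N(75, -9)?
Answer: -2996/51 ≈ -58.745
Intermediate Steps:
F(T) = 2 - T + 2*T*(6 + T) (F(T) = 2 - (T - (T + 6)*(T + T)) = 2 - (T - (6 + T)*2*T) = 2 - (T - 2*T*(6 + T)) = 2 + (-T + 2*T*(6 + T)) = 2 - T + 2*T*(6 + T))
N(w, A) = -28/(-24 + w)
F(5)*N(75, -9) = (2 + 2*5**2 + 11*5)*(-28/(-24 + 75)) = (2 + 2*25 + 55)*(-28/51) = (2 + 50 + 55)*(-28*1/51) = 107*(-28/51) = -2996/51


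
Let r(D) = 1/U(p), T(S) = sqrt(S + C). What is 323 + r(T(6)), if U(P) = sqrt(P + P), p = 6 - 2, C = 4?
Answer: 323 + sqrt(2)/4 ≈ 323.35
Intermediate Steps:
p = 4
U(P) = sqrt(2)*sqrt(P) (U(P) = sqrt(2*P) = sqrt(2)*sqrt(P))
T(S) = sqrt(4 + S) (T(S) = sqrt(S + 4) = sqrt(4 + S))
r(D) = sqrt(2)/4 (r(D) = 1/(sqrt(2)*sqrt(4)) = 1/(sqrt(2)*2) = 1/(2*sqrt(2)) = sqrt(2)/4)
323 + r(T(6)) = 323 + sqrt(2)/4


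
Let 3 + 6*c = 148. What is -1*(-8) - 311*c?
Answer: -45047/6 ≈ -7507.8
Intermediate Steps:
c = 145/6 (c = -½ + (⅙)*148 = -½ + 74/3 = 145/6 ≈ 24.167)
-1*(-8) - 311*c = -1*(-8) - 311*145/6 = 8 - 45095/6 = -45047/6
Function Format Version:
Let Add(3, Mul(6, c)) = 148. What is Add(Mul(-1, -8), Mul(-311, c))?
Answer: Rational(-45047, 6) ≈ -7507.8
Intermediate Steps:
c = Rational(145, 6) (c = Add(Rational(-1, 2), Mul(Rational(1, 6), 148)) = Add(Rational(-1, 2), Rational(74, 3)) = Rational(145, 6) ≈ 24.167)
Add(Mul(-1, -8), Mul(-311, c)) = Add(Mul(-1, -8), Mul(-311, Rational(145, 6))) = Add(8, Rational(-45095, 6)) = Rational(-45047, 6)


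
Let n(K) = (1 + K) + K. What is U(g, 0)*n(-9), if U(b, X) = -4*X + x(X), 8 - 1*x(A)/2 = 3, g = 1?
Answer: -170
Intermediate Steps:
x(A) = 10 (x(A) = 16 - 2*3 = 16 - 6 = 10)
n(K) = 1 + 2*K
U(b, X) = 10 - 4*X (U(b, X) = -4*X + 10 = 10 - 4*X)
U(g, 0)*n(-9) = (10 - 4*0)*(1 + 2*(-9)) = (10 + 0)*(1 - 18) = 10*(-17) = -170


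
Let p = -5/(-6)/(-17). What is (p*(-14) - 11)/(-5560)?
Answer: 263/141780 ≈ 0.0018550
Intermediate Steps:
p = -5/102 (p = -5*(-1/6)*(-1/17) = (5/6)*(-1/17) = -5/102 ≈ -0.049020)
(p*(-14) - 11)/(-5560) = (-5/102*(-14) - 11)/(-5560) = (35/51 - 11)*(-1/5560) = -526/51*(-1/5560) = 263/141780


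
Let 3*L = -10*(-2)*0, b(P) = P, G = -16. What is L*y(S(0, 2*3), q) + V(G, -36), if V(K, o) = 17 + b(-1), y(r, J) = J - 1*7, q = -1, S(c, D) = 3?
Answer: 16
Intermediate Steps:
y(r, J) = -7 + J (y(r, J) = J - 7 = -7 + J)
L = 0 (L = (-10*(-2)*0)/3 = (20*0)/3 = (1/3)*0 = 0)
V(K, o) = 16 (V(K, o) = 17 - 1 = 16)
L*y(S(0, 2*3), q) + V(G, -36) = 0*(-7 - 1) + 16 = 0*(-8) + 16 = 0 + 16 = 16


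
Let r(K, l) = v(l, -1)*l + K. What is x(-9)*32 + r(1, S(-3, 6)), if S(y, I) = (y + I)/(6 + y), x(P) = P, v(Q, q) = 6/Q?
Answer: -281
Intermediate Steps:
S(y, I) = (I + y)/(6 + y)
r(K, l) = 6 + K (r(K, l) = (6/l)*l + K = 6 + K)
x(-9)*32 + r(1, S(-3, 6)) = -9*32 + (6 + 1) = -288 + 7 = -281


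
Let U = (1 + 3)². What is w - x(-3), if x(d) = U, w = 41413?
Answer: 41397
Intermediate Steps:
U = 16 (U = 4² = 16)
x(d) = 16
w - x(-3) = 41413 - 1*16 = 41413 - 16 = 41397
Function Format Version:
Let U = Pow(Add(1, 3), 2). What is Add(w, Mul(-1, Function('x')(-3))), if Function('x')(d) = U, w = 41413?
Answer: 41397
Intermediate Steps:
U = 16 (U = Pow(4, 2) = 16)
Function('x')(d) = 16
Add(w, Mul(-1, Function('x')(-3))) = Add(41413, Mul(-1, 16)) = Add(41413, -16) = 41397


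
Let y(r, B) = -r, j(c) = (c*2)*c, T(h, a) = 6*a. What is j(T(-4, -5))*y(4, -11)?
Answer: -7200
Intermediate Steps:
j(c) = 2*c**2 (j(c) = (2*c)*c = 2*c**2)
j(T(-4, -5))*y(4, -11) = (2*(6*(-5))**2)*(-1*4) = (2*(-30)**2)*(-4) = (2*900)*(-4) = 1800*(-4) = -7200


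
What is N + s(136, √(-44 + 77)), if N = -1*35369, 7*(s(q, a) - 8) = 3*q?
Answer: -247119/7 ≈ -35303.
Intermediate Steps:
s(q, a) = 8 + 3*q/7 (s(q, a) = 8 + (3*q)/7 = 8 + 3*q/7)
N = -35369
N + s(136, √(-44 + 77)) = -35369 + (8 + (3/7)*136) = -35369 + (8 + 408/7) = -35369 + 464/7 = -247119/7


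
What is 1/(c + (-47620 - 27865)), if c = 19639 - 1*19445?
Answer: -1/75291 ≈ -1.3282e-5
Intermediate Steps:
c = 194 (c = 19639 - 19445 = 194)
1/(c + (-47620 - 27865)) = 1/(194 + (-47620 - 27865)) = 1/(194 - 75485) = 1/(-75291) = -1/75291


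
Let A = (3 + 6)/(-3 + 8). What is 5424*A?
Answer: 48816/5 ≈ 9763.2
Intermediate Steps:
A = 9/5 ≈ 1.8000
5424*A = 5424*(9/5) = 48816/5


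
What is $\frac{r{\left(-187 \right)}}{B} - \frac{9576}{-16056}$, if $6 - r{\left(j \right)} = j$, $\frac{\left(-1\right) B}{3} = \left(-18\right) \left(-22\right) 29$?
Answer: $\frac{4539077}{7682796} \approx 0.59081$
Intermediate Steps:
$B = -34452$ ($B = - 3 \left(-18\right) \left(-22\right) 29 = - 3 \cdot 396 \cdot 29 = \left(-3\right) 11484 = -34452$)
$r{\left(j \right)} = 6 - j$
$\frac{r{\left(-187 \right)}}{B} - \frac{9576}{-16056} = \frac{6 - -187}{-34452} - \frac{9576}{-16056} = \left(6 + 187\right) \left(- \frac{1}{34452}\right) - - \frac{133}{223} = 193 \left(- \frac{1}{34452}\right) + \frac{133}{223} = - \frac{193}{34452} + \frac{133}{223} = \frac{4539077}{7682796}$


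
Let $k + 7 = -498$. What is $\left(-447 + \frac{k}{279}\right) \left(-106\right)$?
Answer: $\frac{13273108}{279} \approx 47574.0$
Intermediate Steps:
$k = -505$ ($k = -7 - 498 = -505$)
$\left(-447 + \frac{k}{279}\right) \left(-106\right) = \left(-447 - \frac{505}{279}\right) \left(-106\right) = \left(- \frac{125218}{279}\right) \left(-106\right) = \frac{13273108}{279}$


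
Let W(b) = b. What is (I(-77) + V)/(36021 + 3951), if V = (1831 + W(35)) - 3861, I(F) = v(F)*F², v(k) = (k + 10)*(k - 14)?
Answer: 18073559/19986 ≈ 904.31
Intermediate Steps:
v(k) = (-14 + k)*(10 + k) (v(k) = (10 + k)*(-14 + k) = (-14 + k)*(10 + k))
I(F) = F²*(-140 + F² - 4*F) (I(F) = (-140 + F² - 4*F)*F² = F²*(-140 + F² - 4*F))
V = -1995 (V = (1831 + 35) - 3861 = 1866 - 3861 = -1995)
(I(-77) + V)/(36021 + 3951) = ((-77)²*(-140 + (-77)² - 4*(-77)) - 1995)/(36021 + 3951) = (5929*(-140 + 5929 + 308) - 1995)/39972 = (5929*6097 - 1995)*(1/39972) = (36149113 - 1995)*(1/39972) = 36147118*(1/39972) = 18073559/19986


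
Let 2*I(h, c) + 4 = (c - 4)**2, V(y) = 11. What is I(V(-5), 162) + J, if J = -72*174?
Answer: -48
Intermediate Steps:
I(h, c) = -2 + (-4 + c)**2/2 (I(h, c) = -2 + (c - 4)**2/2 = -2 + (-4 + c)**2/2)
J = -12528
I(V(-5), 162) + J = (-2 + (-4 + 162)**2/2) - 12528 = (-2 + (1/2)*158**2) - 12528 = (-2 + (1/2)*24964) - 12528 = (-2 + 12482) - 12528 = 12480 - 12528 = -48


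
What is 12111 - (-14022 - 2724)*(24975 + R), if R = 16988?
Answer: 702724509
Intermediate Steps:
12111 - (-14022 - 2724)*(24975 + R) = 12111 - (-14022 - 2724)*(24975 + 16988) = 12111 - (-16746)*41963 = 12111 - 1*(-702712398) = 12111 + 702712398 = 702724509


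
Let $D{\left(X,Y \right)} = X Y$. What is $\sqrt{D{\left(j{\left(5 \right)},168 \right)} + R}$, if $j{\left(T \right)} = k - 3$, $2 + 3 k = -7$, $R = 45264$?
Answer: $4 \sqrt{2766} \approx 210.37$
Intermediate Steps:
$k = -3$ ($k = - \frac{2}{3} + \frac{1}{3} \left(-7\right) = - \frac{2}{3} - \frac{7}{3} = -3$)
$j{\left(T \right)} = -6$ ($j{\left(T \right)} = -3 - 3 = -6$)
$\sqrt{D{\left(j{\left(5 \right)},168 \right)} + R} = \sqrt{\left(-6\right) 168 + 45264} = \sqrt{-1008 + 45264} = \sqrt{44256} = 4 \sqrt{2766}$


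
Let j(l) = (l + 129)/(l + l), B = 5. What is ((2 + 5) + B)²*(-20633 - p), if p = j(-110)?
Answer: -163412676/55 ≈ -2.9711e+6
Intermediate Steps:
j(l) = (129 + l)/(2*l) (j(l) = (129 + l)/((2*l)) = (129 + l)*(1/(2*l)) = (129 + l)/(2*l))
p = -19/220 (p = (½)*(129 - 110)/(-110) = (½)*(-1/110)*19 = -19/220 ≈ -0.086364)
((2 + 5) + B)²*(-20633 - p) = ((2 + 5) + 5)²*(-20633 - 1*(-19/220)) = (7 + 5)²*(-20633 + 19/220) = 12²*(-4539241/220) = 144*(-4539241/220) = -163412676/55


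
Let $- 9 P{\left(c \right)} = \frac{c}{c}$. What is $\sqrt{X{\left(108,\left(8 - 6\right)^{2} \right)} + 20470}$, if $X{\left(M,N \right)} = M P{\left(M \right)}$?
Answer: $\sqrt{20458} \approx 143.03$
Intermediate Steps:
$P{\left(c \right)} = - \frac{1}{9}$ ($P{\left(c \right)} = - \frac{c \frac{1}{c}}{9} = \left(- \frac{1}{9}\right) 1 = - \frac{1}{9}$)
$X{\left(M,N \right)} = - \frac{M}{9}$ ($X{\left(M,N \right)} = M \left(- \frac{1}{9}\right) = - \frac{M}{9}$)
$\sqrt{X{\left(108,\left(8 - 6\right)^{2} \right)} + 20470} = \sqrt{\left(- \frac{1}{9}\right) 108 + 20470} = \sqrt{-12 + 20470} = \sqrt{20458}$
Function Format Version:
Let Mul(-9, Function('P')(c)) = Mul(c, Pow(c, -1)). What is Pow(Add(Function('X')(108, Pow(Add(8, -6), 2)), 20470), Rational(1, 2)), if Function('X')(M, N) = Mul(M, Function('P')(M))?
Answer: Pow(20458, Rational(1, 2)) ≈ 143.03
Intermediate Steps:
Function('P')(c) = Rational(-1, 9) (Function('P')(c) = Mul(Rational(-1, 9), Mul(c, Pow(c, -1))) = Mul(Rational(-1, 9), 1) = Rational(-1, 9))
Function('X')(M, N) = Mul(Rational(-1, 9), M) (Function('X')(M, N) = Mul(M, Rational(-1, 9)) = Mul(Rational(-1, 9), M))
Pow(Add(Function('X')(108, Pow(Add(8, -6), 2)), 20470), Rational(1, 2)) = Pow(Add(Mul(Rational(-1, 9), 108), 20470), Rational(1, 2)) = Pow(Add(-12, 20470), Rational(1, 2)) = Pow(20458, Rational(1, 2))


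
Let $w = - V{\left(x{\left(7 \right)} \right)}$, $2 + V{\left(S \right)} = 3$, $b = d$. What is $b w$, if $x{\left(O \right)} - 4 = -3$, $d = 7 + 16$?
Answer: $-23$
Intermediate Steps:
$d = 23$
$x{\left(O \right)} = 1$ ($x{\left(O \right)} = 4 - 3 = 1$)
$b = 23$
$V{\left(S \right)} = 1$ ($V{\left(S \right)} = -2 + 3 = 1$)
$w = -1$ ($w = \left(-1\right) 1 = -1$)
$b w = 23 \left(-1\right) = -23$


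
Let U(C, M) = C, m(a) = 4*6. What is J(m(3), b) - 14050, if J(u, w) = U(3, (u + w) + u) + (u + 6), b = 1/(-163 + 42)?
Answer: -14017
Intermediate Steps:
m(a) = 24
b = -1/121 (b = 1/(-121) = -1/121 ≈ -0.0082645)
J(u, w) = 9 + u (J(u, w) = 3 + (u + 6) = 3 + (6 + u) = 9 + u)
J(m(3), b) - 14050 = (9 + 24) - 14050 = 33 - 14050 = -14017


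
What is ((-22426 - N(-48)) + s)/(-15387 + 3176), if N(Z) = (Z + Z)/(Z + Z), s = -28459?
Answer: 50886/12211 ≈ 4.1672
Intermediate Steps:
N(Z) = 1 (N(Z) = (2*Z)/((2*Z)) = (2*Z)*(1/(2*Z)) = 1)
((-22426 - N(-48)) + s)/(-15387 + 3176) = ((-22426 - 1*1) - 28459)/(-15387 + 3176) = ((-22426 - 1) - 28459)/(-12211) = (-22427 - 28459)*(-1/12211) = -50886*(-1/12211) = 50886/12211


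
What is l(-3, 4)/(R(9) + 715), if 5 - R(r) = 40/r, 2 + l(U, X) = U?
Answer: -9/1288 ≈ -0.0069876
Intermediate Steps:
l(U, X) = -2 + U
R(r) = 5 - 40/r
l(-3, 4)/(R(9) + 715) = (-2 - 3)/((5 - 40/9) + 715) = -5/((5 - 40*⅑) + 715) = -5/((5 - 40/9) + 715) = -5/(5/9 + 715) = -5/6440/9 = -5*9/6440 = -9/1288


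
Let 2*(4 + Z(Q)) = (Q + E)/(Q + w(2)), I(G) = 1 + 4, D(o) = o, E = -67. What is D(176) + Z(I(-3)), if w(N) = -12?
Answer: 1235/7 ≈ 176.43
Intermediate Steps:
I(G) = 5
Z(Q) = -4 + (-67 + Q)/(2*(-12 + Q)) (Z(Q) = -4 + ((Q - 67)/(Q - 12))/2 = -4 + ((-67 + Q)/(-12 + Q))/2 = -4 + (-67 + Q)/(2*(-12 + Q)))
D(176) + Z(I(-3)) = 176 + (29 - 7*5)/(2*(-12 + 5)) = 176 + (½)*(29 - 35)/(-7) = 176 + (½)*(-⅐)*(-6) = 176 + 3/7 = 1235/7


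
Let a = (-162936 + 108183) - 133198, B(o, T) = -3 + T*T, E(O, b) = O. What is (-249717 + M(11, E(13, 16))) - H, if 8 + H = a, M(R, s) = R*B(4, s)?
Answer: -59932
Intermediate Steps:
B(o, T) = -3 + T²
M(R, s) = R*(-3 + s²)
a = -187951 (a = -54753 - 133198 = -187951)
H = -187959 (H = -8 - 187951 = -187959)
(-249717 + M(11, E(13, 16))) - H = (-249717 + 11*(-3 + 13²)) - 1*(-187959) = (-249717 + 11*(-3 + 169)) + 187959 = (-249717 + 11*166) + 187959 = (-249717 + 1826) + 187959 = -247891 + 187959 = -59932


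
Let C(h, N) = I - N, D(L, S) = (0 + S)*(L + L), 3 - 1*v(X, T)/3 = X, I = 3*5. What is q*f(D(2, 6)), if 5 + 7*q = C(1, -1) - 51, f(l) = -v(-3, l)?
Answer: 720/7 ≈ 102.86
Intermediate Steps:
I = 15
v(X, T) = 9 - 3*X
D(L, S) = 2*L*S (D(L, S) = S*(2*L) = 2*L*S)
f(l) = -18 (f(l) = -(9 - 3*(-3)) = -(9 + 9) = -1*18 = -18)
C(h, N) = 15 - N
q = -40/7 (q = -5/7 + ((15 - 1*(-1)) - 51)/7 = -5/7 + ((15 + 1) - 51)/7 = -5/7 + (16 - 51)/7 = -5/7 + (1/7)*(-35) = -5/7 - 5 = -40/7 ≈ -5.7143)
q*f(D(2, 6)) = -40/7*(-18) = 720/7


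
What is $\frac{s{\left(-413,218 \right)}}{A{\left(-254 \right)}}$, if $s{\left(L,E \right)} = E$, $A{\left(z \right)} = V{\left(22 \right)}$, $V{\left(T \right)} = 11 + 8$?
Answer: $\frac{218}{19} \approx 11.474$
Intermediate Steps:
$V{\left(T \right)} = 19$
$A{\left(z \right)} = 19$
$\frac{s{\left(-413,218 \right)}}{A{\left(-254 \right)}} = \frac{218}{19}$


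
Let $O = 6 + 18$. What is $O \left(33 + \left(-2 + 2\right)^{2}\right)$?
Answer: $792$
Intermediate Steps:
$O = 24$
$O \left(33 + \left(-2 + 2\right)^{2}\right) = 24 \left(33 + \left(-2 + 2\right)^{2}\right) = 24 \left(33 + 0^{2}\right) = 24 \left(33 + 0\right) = 24 \cdot 33 = 792$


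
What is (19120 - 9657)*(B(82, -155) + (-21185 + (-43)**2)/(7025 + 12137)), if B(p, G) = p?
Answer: 7343041962/9581 ≈ 7.6642e+5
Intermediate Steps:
(19120 - 9657)*(B(82, -155) + (-21185 + (-43)**2)/(7025 + 12137)) = (19120 - 9657)*(82 + (-21185 + (-43)**2)/(7025 + 12137)) = 9463*(82 + (-21185 + 1849)/19162) = 9463*(82 - 19336*1/19162) = 9463*(82 - 9668/9581) = 9463*(775974/9581) = 7343041962/9581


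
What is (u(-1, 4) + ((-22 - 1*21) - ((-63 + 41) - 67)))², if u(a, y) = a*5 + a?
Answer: 1600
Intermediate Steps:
u(a, y) = 6*a (u(a, y) = 5*a + a = 6*a)
(u(-1, 4) + ((-22 - 1*21) - ((-63 + 41) - 67)))² = (6*(-1) + ((-22 - 1*21) - ((-63 + 41) - 67)))² = (-6 + ((-22 - 21) - (-22 - 67)))² = (-6 + (-43 - 1*(-89)))² = (-6 + (-43 + 89))² = (-6 + 46)² = 40² = 1600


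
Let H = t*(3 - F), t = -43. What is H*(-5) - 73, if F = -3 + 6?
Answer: -73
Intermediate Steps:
F = 3
H = 0 (H = -43*(3 - 1*3) = -43*(3 - 3) = -43*0 = 0)
H*(-5) - 73 = 0*(-5) - 73 = 0 - 73 = -73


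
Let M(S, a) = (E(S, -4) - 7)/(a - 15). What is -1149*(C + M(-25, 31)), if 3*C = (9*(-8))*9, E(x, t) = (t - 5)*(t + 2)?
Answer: 3958305/16 ≈ 2.4739e+5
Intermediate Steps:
E(x, t) = (-5 + t)*(2 + t)
C = -216 (C = ((9*(-8))*9)/3 = (-72*9)/3 = (1/3)*(-648) = -216)
M(S, a) = 11/(-15 + a) (M(S, a) = ((-10 + (-4)**2 - 3*(-4)) - 7)/(a - 15) = ((-10 + 16 + 12) - 7)/(-15 + a) = (18 - 7)/(-15 + a) = 11/(-15 + a))
-1149*(C + M(-25, 31)) = -1149*(-216 + 11/(-15 + 31)) = -1149*(-216 + 11/16) = -1149*(-3445/16) = 3958305/16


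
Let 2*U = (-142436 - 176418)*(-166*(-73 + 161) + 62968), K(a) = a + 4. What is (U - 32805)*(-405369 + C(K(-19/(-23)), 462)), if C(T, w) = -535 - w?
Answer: 3133050376794150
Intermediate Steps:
K(a) = 4 + a
U = -7709889720 (U = ((-142436 - 176418)*(-166*(-73 + 161) + 62968))/2 = (-318854*(-166*88 + 62968))/2 = (-318854*(-14608 + 62968))/2 = (-318854*48360)/2 = (1/2)*(-15419779440) = -7709889720)
(U - 32805)*(-405369 + C(K(-19/(-23)), 462)) = (-7709889720 - 32805)*(-405369 + (-535 - 1*462)) = -7709922525*(-405369 + (-535 - 462)) = -7709922525*(-405369 - 997) = -7709922525*(-406366) = 3133050376794150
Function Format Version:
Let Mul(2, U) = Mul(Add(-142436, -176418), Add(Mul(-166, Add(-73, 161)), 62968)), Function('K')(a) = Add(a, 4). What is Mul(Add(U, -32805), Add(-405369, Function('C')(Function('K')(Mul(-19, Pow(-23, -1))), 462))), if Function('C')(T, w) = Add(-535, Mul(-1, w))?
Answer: 3133050376794150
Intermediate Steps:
Function('K')(a) = Add(4, a)
U = -7709889720 (U = Mul(Rational(1, 2), Mul(Add(-142436, -176418), Add(Mul(-166, Add(-73, 161)), 62968))) = Mul(Rational(1, 2), Mul(-318854, Add(Mul(-166, 88), 62968))) = Mul(Rational(1, 2), Mul(-318854, Add(-14608, 62968))) = Mul(Rational(1, 2), Mul(-318854, 48360)) = Mul(Rational(1, 2), -15419779440) = -7709889720)
Mul(Add(U, -32805), Add(-405369, Function('C')(Function('K')(Mul(-19, Pow(-23, -1))), 462))) = Mul(Add(-7709889720, -32805), Add(-405369, Add(-535, Mul(-1, 462)))) = Mul(-7709922525, Add(-405369, Add(-535, -462))) = Mul(-7709922525, Add(-405369, -997)) = Mul(-7709922525, -406366) = 3133050376794150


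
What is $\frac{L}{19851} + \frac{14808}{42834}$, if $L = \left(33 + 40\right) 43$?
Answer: $\frac{71401589}{141716289} \approx 0.50383$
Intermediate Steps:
$L = 3139$ ($L = 73 \cdot 43 = 3139$)
$\frac{L}{19851} + \frac{14808}{42834} = \frac{3139}{19851} + \frac{14808}{42834} = 3139 \cdot \frac{1}{19851} + 14808 \cdot \frac{1}{42834} = \frac{3139}{19851} + \frac{2468}{7139} = \frac{71401589}{141716289}$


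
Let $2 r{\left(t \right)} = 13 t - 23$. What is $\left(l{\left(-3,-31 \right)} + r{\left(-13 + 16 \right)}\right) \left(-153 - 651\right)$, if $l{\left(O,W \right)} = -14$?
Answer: $4824$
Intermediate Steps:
$r{\left(t \right)} = - \frac{23}{2} + \frac{13 t}{2}$ ($r{\left(t \right)} = \frac{13 t - 23}{2} = \frac{-23 + 13 t}{2} = - \frac{23}{2} + \frac{13 t}{2}$)
$\left(l{\left(-3,-31 \right)} + r{\left(-13 + 16 \right)}\right) \left(-153 - 651\right) = \left(-14 - \left(\frac{23}{2} - \frac{13 \left(-13 + 16\right)}{2}\right)\right) \left(-153 - 651\right) = \left(-14 + \left(- \frac{23}{2} + \frac{13}{2} \cdot 3\right)\right) \left(-153 - 651\right) = \left(-14 + \left(- \frac{23}{2} + \frac{39}{2}\right)\right) \left(-804\right) = \left(-14 + 8\right) \left(-804\right) = \left(-6\right) \left(-804\right) = 4824$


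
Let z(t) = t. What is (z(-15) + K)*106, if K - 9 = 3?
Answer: -318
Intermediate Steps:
K = 12 (K = 9 + 3 = 12)
(z(-15) + K)*106 = (-15 + 12)*106 = -3*106 = -318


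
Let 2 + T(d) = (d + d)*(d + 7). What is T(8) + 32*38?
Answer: 1454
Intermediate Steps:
T(d) = -2 + 2*d*(7 + d) (T(d) = -2 + (d + d)*(d + 7) = -2 + (2*d)*(7 + d) = -2 + 2*d*(7 + d))
T(8) + 32*38 = (-2 + 2*8² + 14*8) + 32*38 = (-2 + 2*64 + 112) + 1216 = (-2 + 128 + 112) + 1216 = 238 + 1216 = 1454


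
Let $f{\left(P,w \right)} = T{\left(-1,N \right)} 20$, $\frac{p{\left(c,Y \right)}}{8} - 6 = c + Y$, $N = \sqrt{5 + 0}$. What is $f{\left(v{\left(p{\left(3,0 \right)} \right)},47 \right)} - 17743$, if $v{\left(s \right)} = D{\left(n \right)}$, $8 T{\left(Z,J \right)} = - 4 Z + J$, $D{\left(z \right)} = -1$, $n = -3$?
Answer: $-17733 + \frac{5 \sqrt{5}}{2} \approx -17727.0$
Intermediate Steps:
$N = \sqrt{5} \approx 2.2361$
$T{\left(Z,J \right)} = - \frac{Z}{2} + \frac{J}{8}$ ($T{\left(Z,J \right)} = \frac{- 4 Z + J}{8} = \frac{J - 4 Z}{8} = - \frac{Z}{2} + \frac{J}{8}$)
$p{\left(c,Y \right)} = 48 + 8 Y + 8 c$ ($p{\left(c,Y \right)} = 48 + 8 \left(c + Y\right) = 48 + 8 \left(Y + c\right) = 48 + \left(8 Y + 8 c\right) = 48 + 8 Y + 8 c$)
$v{\left(s \right)} = -1$
$f{\left(P,w \right)} = 10 + \frac{5 \sqrt{5}}{2}$ ($f{\left(P,w \right)} = \left(\left(- \frac{1}{2}\right) \left(-1\right) + \frac{\sqrt{5}}{8}\right) 20 = \left(\frac{1}{2} + \frac{\sqrt{5}}{8}\right) 20 = 10 + \frac{5 \sqrt{5}}{2}$)
$f{\left(v{\left(p{\left(3,0 \right)} \right)},47 \right)} - 17743 = \left(10 + \frac{5 \sqrt{5}}{2}\right) - 17743 = -17733 + \frac{5 \sqrt{5}}{2}$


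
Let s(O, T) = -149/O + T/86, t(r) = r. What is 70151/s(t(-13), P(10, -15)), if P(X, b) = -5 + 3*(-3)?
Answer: 39214409/6316 ≈ 6208.7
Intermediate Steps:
P(X, b) = -14 (P(X, b) = -5 - 9 = -14)
s(O, T) = -149/O + T/86 (s(O, T) = -149/O + T*(1/86) = -149/O + T/86)
70151/s(t(-13), P(10, -15)) = 70151/(-149/(-13) + (1/86)*(-14)) = 70151/(-149*(-1/13) - 7/43) = 70151/(149/13 - 7/43) = 70151/(6316/559) = 70151*(559/6316) = 39214409/6316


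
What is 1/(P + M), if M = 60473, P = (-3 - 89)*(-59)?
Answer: 1/65901 ≈ 1.5174e-5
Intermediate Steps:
P = 5428 (P = -92*(-59) = 5428)
1/(P + M) = 1/(5428 + 60473) = 1/65901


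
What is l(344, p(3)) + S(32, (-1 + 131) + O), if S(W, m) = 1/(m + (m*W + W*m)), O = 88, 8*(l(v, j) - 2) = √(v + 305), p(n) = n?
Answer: 28341/14170 + √649/8 ≈ 5.1845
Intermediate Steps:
l(v, j) = 2 + √(305 + v)/8 (l(v, j) = 2 + √(v + 305)/8 = 2 + √(305 + v)/8)
S(W, m) = 1/(m + 2*W*m) (S(W, m) = 1/(m + (W*m + W*m)) = 1/(m + 2*W*m))
l(344, p(3)) + S(32, (-1 + 131) + O) = (2 + √(305 + 344)/8) + 1/(((-1 + 131) + 88)*(1 + 2*32)) = (2 + √649/8) + 1/((130 + 88)*(1 + 64)) = (2 + √649/8) + 1/(218*65) = (2 + √649/8) + (1/218)*(1/65) = (2 + √649/8) + 1/14170 = 28341/14170 + √649/8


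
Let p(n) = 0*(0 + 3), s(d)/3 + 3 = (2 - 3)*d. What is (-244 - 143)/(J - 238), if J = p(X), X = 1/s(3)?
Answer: 387/238 ≈ 1.6261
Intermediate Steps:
s(d) = -9 - 3*d (s(d) = -9 + 3*((2 - 3)*d) = -9 + 3*(-d) = -9 - 3*d)
X = -1/18 (X = 1/(-9 - 3*3) = 1/(-9 - 9) = 1/(-18) = -1/18 ≈ -0.055556)
p(n) = 0 (p(n) = 0*3 = 0)
J = 0
(-244 - 143)/(J - 238) = (-244 - 143)/(0 - 238) = -387/(-238) = -387*(-1/238) = 387/238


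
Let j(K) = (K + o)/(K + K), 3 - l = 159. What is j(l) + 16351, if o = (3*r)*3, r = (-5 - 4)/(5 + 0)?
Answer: 8502807/520 ≈ 16352.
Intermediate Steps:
l = -156 (l = 3 - 1*159 = 3 - 159 = -156)
r = -9/5 ≈ -1.8000
o = -81/5 (o = (3*(-9/5))*3 = -27/5*3 = -81/5 ≈ -16.200)
j(K) = (-81/5 + K)/(2*K) (j(K) = (K - 81/5)/(K + K) = (-81/5 + K)/((2*K)) = (-81/5 + K)*(1/(2*K)) = (-81/5 + K)/(2*K))
j(l) + 16351 = (⅒)*(-81 + 5*(-156))/(-156) + 16351 = (⅒)*(-1/156)*(-81 - 780) + 16351 = (⅒)*(-1/156)*(-861) + 16351 = 287/520 + 16351 = 8502807/520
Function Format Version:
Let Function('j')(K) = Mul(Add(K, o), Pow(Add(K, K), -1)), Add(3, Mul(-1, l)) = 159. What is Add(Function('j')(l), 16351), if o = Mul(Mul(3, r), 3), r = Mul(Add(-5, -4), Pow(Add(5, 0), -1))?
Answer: Rational(8502807, 520) ≈ 16352.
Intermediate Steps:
l = -156 (l = Add(3, Mul(-1, 159)) = Add(3, -159) = -156)
r = Rational(-9, 5) (r = Mul(-9, Pow(5, -1)) = Mul(-9, Rational(1, 5)) = Rational(-9, 5) ≈ -1.8000)
o = Rational(-81, 5) (o = Mul(Mul(3, Rational(-9, 5)), 3) = Mul(Rational(-27, 5), 3) = Rational(-81, 5) ≈ -16.200)
Function('j')(K) = Mul(Rational(1, 2), Pow(K, -1), Add(Rational(-81, 5), K)) (Function('j')(K) = Mul(Add(K, Rational(-81, 5)), Pow(Add(K, K), -1)) = Mul(Add(Rational(-81, 5), K), Pow(Mul(2, K), -1)) = Mul(Add(Rational(-81, 5), K), Mul(Rational(1, 2), Pow(K, -1))) = Mul(Rational(1, 2), Pow(K, -1), Add(Rational(-81, 5), K)))
Add(Function('j')(l), 16351) = Add(Mul(Rational(1, 10), Pow(-156, -1), Add(-81, Mul(5, -156))), 16351) = Add(Mul(Rational(1, 10), Rational(-1, 156), Add(-81, -780)), 16351) = Add(Mul(Rational(1, 10), Rational(-1, 156), -861), 16351) = Add(Rational(287, 520), 16351) = Rational(8502807, 520)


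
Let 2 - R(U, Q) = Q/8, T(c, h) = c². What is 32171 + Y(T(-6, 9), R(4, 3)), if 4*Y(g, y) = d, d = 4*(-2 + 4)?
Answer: 32173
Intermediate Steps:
d = 8 (d = 4*2 = 8)
R(U, Q) = 2 - Q/8
Y(g, y) = 2 (Y(g, y) = (¼)*8 = 2)
32171 + Y(T(-6, 9), R(4, 3)) = 32171 + 2 = 32173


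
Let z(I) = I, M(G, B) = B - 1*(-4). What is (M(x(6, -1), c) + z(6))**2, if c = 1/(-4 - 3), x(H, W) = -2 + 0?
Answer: 4761/49 ≈ 97.163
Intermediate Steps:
x(H, W) = -2
c = -1/7 (c = 1/(-7) = -1/7 ≈ -0.14286)
M(G, B) = 4 + B (M(G, B) = B + 4 = 4 + B)
(M(x(6, -1), c) + z(6))**2 = ((4 - 1/7) + 6)**2 = (27/7 + 6)**2 = (69/7)**2 = 4761/49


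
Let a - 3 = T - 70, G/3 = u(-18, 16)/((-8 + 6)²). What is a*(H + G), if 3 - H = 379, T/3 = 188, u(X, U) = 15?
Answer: -725123/4 ≈ -1.8128e+5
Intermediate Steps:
T = 564 (T = 3*188 = 564)
G = 45/4 (G = 3*(15/((-8 + 6)²)) = 3*(15/((-2)²)) = 3*(15/4) = 45/4 ≈ 11.250)
a = 497 (a = 3 + (564 - 70) = 3 + 494 = 497)
H = -376 (H = 3 - 1*379 = 3 - 379 = -376)
a*(H + G) = 497*(-376 + 45/4) = 497*(-1459/4) = -725123/4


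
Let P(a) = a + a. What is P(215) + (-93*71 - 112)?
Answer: -6285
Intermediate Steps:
P(a) = 2*a
P(215) + (-93*71 - 112) = 2*215 + (-93*71 - 112) = 430 + (-6603 - 112) = 430 - 6715 = -6285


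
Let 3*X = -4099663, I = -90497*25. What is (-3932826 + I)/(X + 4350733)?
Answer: -18585753/8952536 ≈ -2.0760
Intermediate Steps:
I = -2262425
X = -4099663/3 (X = (⅓)*(-4099663) = -4099663/3 ≈ -1.3666e+6)
(-3932826 + I)/(X + 4350733) = (-3932826 - 2262425)/(-4099663/3 + 4350733) = -6195251/8952536/3 = -6195251*3/8952536 = -18585753/8952536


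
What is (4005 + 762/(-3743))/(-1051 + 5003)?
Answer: 14989953/14792336 ≈ 1.0134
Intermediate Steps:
(4005 + 762/(-3743))/(-1051 + 5003) = (4005 + 762*(-1/3743))/3952 = (4005 - 762/3743)*(1/3952) = (14989953/3743)*(1/3952) = 14989953/14792336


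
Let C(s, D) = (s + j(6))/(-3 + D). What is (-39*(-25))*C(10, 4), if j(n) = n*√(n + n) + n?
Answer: 15600 + 11700*√3 ≈ 35865.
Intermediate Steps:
j(n) = n + √2*n^(3/2) (j(n) = n*√(2*n) + n = n*(√2*√n) + n = √2*n^(3/2) + n = n + √2*n^(3/2))
C(s, D) = (6 + s + 12*√3)/(-3 + D) (C(s, D) = (s + (6 + √2*6^(3/2)))/(-3 + D) = (s + (6 + √2*(6*√6)))/(-3 + D) = (s + (6 + 12*√3))/(-3 + D) = (6 + s + 12*√3)/(-3 + D))
(-39*(-25))*C(10, 4) = (-39*(-25))*((6 + 10 + 12*√3)/(-3 + 4)) = 975*((16 + 12*√3)/1) = 975*(1*(16 + 12*√3)) = 975*(16 + 12*√3) = 15600 + 11700*√3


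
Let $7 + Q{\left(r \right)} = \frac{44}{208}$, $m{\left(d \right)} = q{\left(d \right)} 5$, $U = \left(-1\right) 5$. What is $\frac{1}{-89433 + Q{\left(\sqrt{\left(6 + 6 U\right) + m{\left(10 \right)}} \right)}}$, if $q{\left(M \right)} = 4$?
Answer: $- \frac{52}{4650869} \approx -1.1181 \cdot 10^{-5}$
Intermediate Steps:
$U = -5$
$m{\left(d \right)} = 20$ ($m{\left(d \right)} = 4 \cdot 5 = 20$)
$Q{\left(r \right)} = - \frac{353}{52}$ ($Q{\left(r \right)} = -7 + \frac{44}{208} = -7 + 44 \cdot \frac{1}{208} = -7 + \frac{11}{52} = - \frac{353}{52}$)
$\frac{1}{-89433 + Q{\left(\sqrt{\left(6 + 6 U\right) + m{\left(10 \right)}} \right)}} = \frac{1}{-89433 - \frac{353}{52}} = \frac{1}{- \frac{4650869}{52}} = - \frac{52}{4650869}$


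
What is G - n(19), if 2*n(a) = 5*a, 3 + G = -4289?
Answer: -8679/2 ≈ -4339.5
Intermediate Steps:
G = -4292 (G = -3 - 4289 = -4292)
n(a) = 5*a/2 (n(a) = (5*a)/2 = 5*a/2)
G - n(19) = -4292 - 5*19/2 = -4292 - 1*95/2 = -4292 - 95/2 = -8679/2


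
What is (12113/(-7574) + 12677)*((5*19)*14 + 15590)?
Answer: 812189483100/3787 ≈ 2.1447e+8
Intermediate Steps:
(12113/(-7574) + 12677)*((5*19)*14 + 15590) = (12113*(-1/7574) + 12677)*(95*14 + 15590) = (-12113/7574 + 12677)*(1330 + 15590) = (96003485/7574)*16920 = 812189483100/3787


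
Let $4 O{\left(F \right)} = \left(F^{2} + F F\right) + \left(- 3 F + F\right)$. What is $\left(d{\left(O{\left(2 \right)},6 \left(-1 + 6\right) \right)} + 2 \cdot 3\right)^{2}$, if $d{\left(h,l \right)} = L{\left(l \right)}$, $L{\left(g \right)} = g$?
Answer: $1296$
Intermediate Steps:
$O{\left(F \right)} = \frac{F^{2}}{2} - \frac{F}{2}$ ($O{\left(F \right)} = \frac{\left(F^{2} + F F\right) + \left(- 3 F + F\right)}{4} = \frac{\left(F^{2} + F^{2}\right) - 2 F}{4} = \frac{2 F^{2} - 2 F}{4} = \frac{- 2 F + 2 F^{2}}{4} = \frac{F^{2}}{2} - \frac{F}{2}$)
$d{\left(h,l \right)} = l$
$\left(d{\left(O{\left(2 \right)},6 \left(-1 + 6\right) \right)} + 2 \cdot 3\right)^{2} = \left(6 \left(-1 + 6\right) + 2 \cdot 3\right)^{2} = \left(6 \cdot 5 + 6\right)^{2} = \left(30 + 6\right)^{2} = 36^{2} = 1296$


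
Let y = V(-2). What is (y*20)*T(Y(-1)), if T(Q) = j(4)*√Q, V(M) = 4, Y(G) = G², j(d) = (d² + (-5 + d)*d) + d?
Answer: 1280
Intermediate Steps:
j(d) = d + d² + d*(-5 + d) (j(d) = (d² + d*(-5 + d)) + d = d + d² + d*(-5 + d))
y = 4
T(Q) = 16*√Q (T(Q) = (2*4*(-2 + 4))*√Q = (2*4*2)*√Q = 16*√Q)
(y*20)*T(Y(-1)) = (4*20)*(16*√((-1)²)) = 80*(16*√1) = 80*(16*1) = 80*16 = 1280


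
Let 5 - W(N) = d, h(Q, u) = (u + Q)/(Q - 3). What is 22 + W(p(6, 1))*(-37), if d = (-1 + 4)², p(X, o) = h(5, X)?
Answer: 170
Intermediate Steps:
h(Q, u) = (Q + u)/(-3 + Q)
p(X, o) = 5/2 + X/2 (p(X, o) = (5 + X)/(-3 + 5) = (5 + X)/2 = 5/2 + X/2)
d = 9 (d = 3² = 9)
W(N) = -4 (W(N) = 5 - 1*9 = 5 - 9 = -4)
22 + W(p(6, 1))*(-37) = 22 - 4*(-37) = 22 + 148 = 170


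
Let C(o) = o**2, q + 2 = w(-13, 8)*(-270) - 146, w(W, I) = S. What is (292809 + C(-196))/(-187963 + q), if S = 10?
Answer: -331225/190811 ≈ -1.7359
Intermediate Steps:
w(W, I) = 10
q = -2848 (q = -2 + (10*(-270) - 146) = -2 + (-2700 - 146) = -2 - 2846 = -2848)
(292809 + C(-196))/(-187963 + q) = (292809 + (-196)**2)/(-187963 - 2848) = (292809 + 38416)/(-190811) = 331225*(-1/190811) = -331225/190811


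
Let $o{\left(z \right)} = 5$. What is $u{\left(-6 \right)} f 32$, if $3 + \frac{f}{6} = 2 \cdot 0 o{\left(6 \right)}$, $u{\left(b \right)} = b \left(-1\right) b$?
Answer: $20736$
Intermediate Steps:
$u{\left(b \right)} = - b^{2}$ ($u{\left(b \right)} = - b b = - b^{2}$)
$f = -18$ ($f = -18 + 6 \cdot 2 \cdot 0 \cdot 5 = -18 + 6 \cdot 0 \cdot 5 = -18 + 6 \cdot 0 = -18 + 0 = -18$)
$u{\left(-6 \right)} f 32 = - \left(-6\right)^{2} \left(-18\right) 32 = \left(-1\right) 36 \left(-18\right) 32 = \left(-36\right) \left(-18\right) 32 = 648 \cdot 32 = 20736$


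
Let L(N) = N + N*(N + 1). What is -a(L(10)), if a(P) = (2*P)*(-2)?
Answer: 480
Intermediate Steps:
L(N) = N + N*(1 + N)
a(P) = -4*P
-a(L(10)) = -(-4)*10*(2 + 10) = -(-4)*10*12 = -(-4)*120 = -1*(-480) = 480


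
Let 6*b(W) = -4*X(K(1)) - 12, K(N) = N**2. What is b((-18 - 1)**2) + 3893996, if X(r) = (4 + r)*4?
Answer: 11681942/3 ≈ 3.8940e+6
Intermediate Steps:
X(r) = 16 + 4*r
b(W) = -46/3 (b(W) = (-4*(16 + 4*1**2) - 12)/6 = (-4*(16 + 4*1) - 12)/6 = (-4*(16 + 4) - 12)/6 = (-4*20 - 12)/6 = (-80 - 12)/6 = (1/6)*(-92) = -46/3)
b((-18 - 1)**2) + 3893996 = -46/3 + 3893996 = 11681942/3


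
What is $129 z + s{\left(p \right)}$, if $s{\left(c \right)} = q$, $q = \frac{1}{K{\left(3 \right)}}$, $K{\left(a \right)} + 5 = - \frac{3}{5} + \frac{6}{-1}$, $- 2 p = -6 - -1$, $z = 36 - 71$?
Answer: $- \frac{261875}{58} \approx -4515.1$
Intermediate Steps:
$z = -35$ ($z = 36 - 71 = -35$)
$p = \frac{5}{2}$ ($p = - \frac{-6 - -1}{2} = - \frac{-6 + 1}{2} = \left(- \frac{1}{2}\right) \left(-5\right) = \frac{5}{2} \approx 2.5$)
$K{\left(a \right)} = - \frac{58}{5}$ ($K{\left(a \right)} = -5 + \left(- \frac{3}{5} + \frac{6}{-1}\right) = -5 + \left(\left(-3\right) \frac{1}{5} + 6 \left(-1\right)\right) = -5 - \frac{33}{5} = - \frac{58}{5}$)
$q = - \frac{5}{58}$ ($q = \frac{1}{- \frac{58}{5}} = - \frac{5}{58} \approx -0.086207$)
$s{\left(c \right)} = - \frac{5}{58}$
$129 z + s{\left(p \right)} = 129 \left(-35\right) - \frac{5}{58} = -4515 - \frac{5}{58} = - \frac{261875}{58}$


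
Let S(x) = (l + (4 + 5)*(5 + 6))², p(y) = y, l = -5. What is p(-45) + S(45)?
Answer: 8791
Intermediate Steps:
S(x) = 8836 (S(x) = (-5 + (4 + 5)*(5 + 6))² = (-5 + 9*11)² = (-5 + 99)² = 94² = 8836)
p(-45) + S(45) = -45 + 8836 = 8791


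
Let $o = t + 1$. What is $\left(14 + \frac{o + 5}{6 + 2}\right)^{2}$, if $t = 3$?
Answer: $\frac{14641}{64} \approx 228.77$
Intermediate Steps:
$o = 4$ ($o = 3 + 1 = 4$)
$\left(14 + \frac{o + 5}{6 + 2}\right)^{2} = \left(14 + \frac{4 + 5}{6 + 2}\right)^{2} = \left(14 + \frac{9}{8}\right)^{2} = \left(\frac{121}{8}\right)^{2} = \frac{14641}{64}$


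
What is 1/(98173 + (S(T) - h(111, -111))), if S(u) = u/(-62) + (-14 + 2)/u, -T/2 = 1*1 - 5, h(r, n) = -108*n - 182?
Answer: 62/5354653 ≈ 1.1579e-5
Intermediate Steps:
h(r, n) = -182 - 108*n
T = 8 (T = -2*(1*1 - 5) = -2*(1 - 5) = -2*(-4) = 8)
S(u) = -12/u - u/62 (S(u) = u*(-1/62) - 12/u = -u/62 - 12/u = -12/u - u/62)
1/(98173 + (S(T) - h(111, -111))) = 1/(98173 + ((-12/8 - 1/62*8) - (-182 - 108*(-111)))) = 1/(98173 + ((-12*⅛ - 4/31) - (-182 + 11988))) = 1/(98173 + ((-3/2 - 4/31) - 1*11806)) = 1/(98173 + (-101/62 - 11806)) = 1/(98173 - 732073/62) = 1/(5354653/62) = 62/5354653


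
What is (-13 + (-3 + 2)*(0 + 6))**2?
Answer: 361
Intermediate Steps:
(-13 + (-3 + 2)*(0 + 6))**2 = (-13 - 1*6)**2 = (-13 - 6)**2 = (-19)**2 = 361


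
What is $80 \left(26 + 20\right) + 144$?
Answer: $3824$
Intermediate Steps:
$80 \left(26 + 20\right) + 144 = 80 \cdot 46 + 144 = 3680 + 144 = 3824$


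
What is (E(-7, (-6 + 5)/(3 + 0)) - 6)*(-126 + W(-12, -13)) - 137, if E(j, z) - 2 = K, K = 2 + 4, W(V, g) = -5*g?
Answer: -259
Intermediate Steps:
K = 6
E(j, z) = 8 (E(j, z) = 2 + 6 = 8)
(E(-7, (-6 + 5)/(3 + 0)) - 6)*(-126 + W(-12, -13)) - 137 = (8 - 6)*(-126 - 5*(-13)) - 137 = 2*(-126 + 65) - 137 = 2*(-61) - 137 = -122 - 137 = -259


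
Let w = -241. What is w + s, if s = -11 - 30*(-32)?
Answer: 708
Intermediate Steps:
s = 949 (s = -11 + 960 = 949)
w + s = -241 + 949 = 708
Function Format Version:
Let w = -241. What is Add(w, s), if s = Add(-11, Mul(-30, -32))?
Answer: 708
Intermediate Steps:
s = 949 (s = Add(-11, 960) = 949)
Add(w, s) = Add(-241, 949) = 708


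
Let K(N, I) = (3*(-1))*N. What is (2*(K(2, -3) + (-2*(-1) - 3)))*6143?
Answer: -86002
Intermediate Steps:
K(N, I) = -3*N
(2*(K(2, -3) + (-2*(-1) - 3)))*6143 = (2*(-3*2 + (-2*(-1) - 3)))*6143 = (2*(-6 + (2 - 3)))*6143 = (2*(-6 - 1))*6143 = (2*(-7))*6143 = -14*6143 = -86002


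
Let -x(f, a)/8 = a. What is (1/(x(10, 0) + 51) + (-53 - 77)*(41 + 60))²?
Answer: 448402997641/2601 ≈ 1.7240e+8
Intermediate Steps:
x(f, a) = -8*a
(1/(x(10, 0) + 51) + (-53 - 77)*(41 + 60))² = (1/(-8*0 + 51) + (-53 - 77)*(41 + 60))² = (1/(0 + 51) - 130*101)² = (1/51 - 13130)² = (-669629/51)² = 448402997641/2601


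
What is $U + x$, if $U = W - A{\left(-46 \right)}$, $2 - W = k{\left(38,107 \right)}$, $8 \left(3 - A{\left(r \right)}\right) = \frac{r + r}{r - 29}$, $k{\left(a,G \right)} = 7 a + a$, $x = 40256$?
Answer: $\frac{5992673}{150} \approx 39951.0$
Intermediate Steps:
$k{\left(a,G \right)} = 8 a$
$A{\left(r \right)} = 3 - \frac{r}{4 \left(-29 + r\right)}$ ($A{\left(r \right)} = 3 - \frac{\left(r + r\right) \frac{1}{r - 29}}{8} = 3 - \frac{2 r \frac{1}{-29 + r}}{8} = 3 - \frac{r}{4 \left(-29 + r\right)}$)
$W = -302$ ($W = 2 - 8 \cdot 38 = 2 - 304 = -302$)
$U = - \frac{45727}{150}$ ($U = -302 - \frac{-348 + 11 \left(-46\right)}{4 \left(-29 - 46\right)} = -302 - \frac{-348 - 506}{4 \left(-75\right)} = -302 - \frac{1}{4} \left(- \frac{1}{75}\right) \left(-854\right) = -302 - \frac{427}{150} = - \frac{45727}{150} \approx -304.85$)
$U + x = - \frac{45727}{150} + 40256 = \frac{5992673}{150}$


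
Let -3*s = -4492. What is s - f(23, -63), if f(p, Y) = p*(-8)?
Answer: 5044/3 ≈ 1681.3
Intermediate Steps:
s = 4492/3 (s = -1/3*(-4492) = 4492/3 ≈ 1497.3)
f(p, Y) = -8*p
s - f(23, -63) = 4492/3 - (-8)*23 = 4492/3 - 1*(-184) = 4492/3 + 184 = 5044/3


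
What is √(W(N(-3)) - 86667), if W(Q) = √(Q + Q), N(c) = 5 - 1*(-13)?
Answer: 3*I*√9629 ≈ 294.38*I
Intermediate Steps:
N(c) = 18 (N(c) = 5 + 13 = 18)
W(Q) = √2*√Q (W(Q) = √(2*Q) = √2*√Q)
√(W(N(-3)) - 86667) = √(√2*√18 - 86667) = √(√2*(3*√2) - 86667) = √(6 - 86667) = √(-86661) = 3*I*√9629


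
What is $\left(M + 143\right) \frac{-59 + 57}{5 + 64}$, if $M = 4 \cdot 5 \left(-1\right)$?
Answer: $- \frac{82}{23} \approx -3.5652$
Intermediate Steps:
$M = -20$ ($M = 20 \left(-1\right) = -20$)
$\left(M + 143\right) \frac{-59 + 57}{5 + 64} = \left(-20 + 143\right) \frac{-59 + 57}{5 + 64} = 123 \left(- \frac{2}{69}\right) = - \frac{82}{23}$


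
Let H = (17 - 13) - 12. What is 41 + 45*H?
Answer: -319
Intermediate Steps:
H = -8 (H = 4 - 12 = -8)
41 + 45*H = 41 + 45*(-8) = 41 - 360 = -319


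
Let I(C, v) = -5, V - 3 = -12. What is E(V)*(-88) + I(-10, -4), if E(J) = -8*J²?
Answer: 57019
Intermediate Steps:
V = -9 (V = 3 - 12 = -9)
E(V)*(-88) + I(-10, -4) = -8*(-9)²*(-88) - 5 = -8*81*(-88) - 5 = -648*(-88) - 5 = 57024 - 5 = 57019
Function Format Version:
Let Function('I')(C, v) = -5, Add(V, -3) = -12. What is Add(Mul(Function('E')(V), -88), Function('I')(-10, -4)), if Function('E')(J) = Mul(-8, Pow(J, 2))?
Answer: 57019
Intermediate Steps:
V = -9 (V = Add(3, -12) = -9)
Add(Mul(Function('E')(V), -88), Function('I')(-10, -4)) = Add(Mul(Mul(-8, Pow(-9, 2)), -88), -5) = Add(Mul(Mul(-8, 81), -88), -5) = Add(Mul(-648, -88), -5) = Add(57024, -5) = 57019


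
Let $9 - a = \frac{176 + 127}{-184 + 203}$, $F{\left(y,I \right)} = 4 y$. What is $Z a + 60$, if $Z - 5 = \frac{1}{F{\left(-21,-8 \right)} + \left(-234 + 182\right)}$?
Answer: $\frac{16353}{646} \approx 25.314$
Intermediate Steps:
$a = - \frac{132}{19}$ ($a = 9 - \frac{176 + 127}{-184 + 203} = 9 - \frac{303}{19} = - \frac{132}{19} \approx -6.9474$)
$Z = \frac{679}{136}$ ($Z = 5 + \frac{1}{4 \left(-21\right) + \left(-234 + 182\right)} = 5 + \frac{1}{-84 - 52} = 5 + \frac{1}{-136} = 5 - \frac{1}{136} = \frac{679}{136} \approx 4.9926$)
$Z a + 60 = \frac{679}{136} \left(- \frac{132}{19}\right) + 60 = - \frac{22407}{646} + 60 = \frac{16353}{646}$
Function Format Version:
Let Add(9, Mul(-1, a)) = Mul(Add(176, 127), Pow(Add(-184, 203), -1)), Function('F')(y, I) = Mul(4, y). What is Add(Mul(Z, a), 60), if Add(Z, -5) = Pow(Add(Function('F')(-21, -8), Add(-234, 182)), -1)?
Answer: Rational(16353, 646) ≈ 25.314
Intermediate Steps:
a = Rational(-132, 19) (a = Add(9, Mul(-1, Mul(Add(176, 127), Pow(Add(-184, 203), -1)))) = Add(9, Mul(-1, Mul(303, Pow(19, -1)))) = Add(9, Mul(-1, Mul(303, Rational(1, 19)))) = Add(9, Mul(-1, Rational(303, 19))) = Add(9, Rational(-303, 19)) = Rational(-132, 19) ≈ -6.9474)
Z = Rational(679, 136) (Z = Add(5, Pow(Add(Mul(4, -21), Add(-234, 182)), -1)) = Add(5, Pow(Add(-84, -52), -1)) = Add(5, Pow(-136, -1)) = Add(5, Rational(-1, 136)) = Rational(679, 136) ≈ 4.9926)
Add(Mul(Z, a), 60) = Add(Mul(Rational(679, 136), Rational(-132, 19)), 60) = Add(Rational(-22407, 646), 60) = Rational(16353, 646)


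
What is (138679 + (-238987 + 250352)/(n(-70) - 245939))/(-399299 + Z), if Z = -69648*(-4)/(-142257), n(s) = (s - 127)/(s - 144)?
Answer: -346100716448012159/996534398296006605 ≈ -0.34730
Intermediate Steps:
n(s) = (-127 + s)/(-144 + s)
Z = -92864/47419 (Z = 278592*(-1/142257) = -92864/47419 ≈ -1.9584)
(138679 + (-238987 + 250352)/(n(-70) - 245939))/(-399299 + Z) = (138679 + (-238987 + 250352)/((-127 - 70)/(-144 - 70) - 245939))/(-399299 - 92864/47419) = (138679 + 11365/(-197/(-214) - 245939))/(-18934452145/47419) = (138679 + 11365/(-1/214*(-197) - 245939))*(-47419/18934452145) = (138679 + 11365/(197/214 - 245939))*(-47419/18934452145) = (138679 + 11365/(-52630749/214))*(-47419/18934452145) = (138679 + 11365*(-214/52630749))*(-47419/18934452145) = (138679 - 2432110/52630749)*(-47419/18934452145) = (7298777208461/52630749)*(-47419/18934452145) = -346100716448012159/996534398296006605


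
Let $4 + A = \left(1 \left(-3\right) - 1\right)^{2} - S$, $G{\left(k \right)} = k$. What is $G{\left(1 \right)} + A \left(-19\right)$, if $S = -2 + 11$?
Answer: $-56$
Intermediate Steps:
$S = 9$
$A = 3$ ($A = -4 + \left(\left(1 \left(-3\right) - 1\right)^{2} - 9\right) = -4 - \left(9 - \left(-3 - 1\right)^{2}\right) = -4 - \left(9 - \left(-4\right)^{2}\right) = -4 + \left(16 - 9\right) = -4 + 7 = 3$)
$G{\left(1 \right)} + A \left(-19\right) = 1 + 3 \left(-19\right) = 1 - 57 = -56$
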